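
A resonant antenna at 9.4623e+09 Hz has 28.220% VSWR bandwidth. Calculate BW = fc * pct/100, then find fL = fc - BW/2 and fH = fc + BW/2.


BW = 9.4623e+09 * 28.220/100 = 2.670261e+09 Hz
fL = 9.4623e+09 - 2.670261e+09/2 = 8.127e+09 Hz
fH = 9.4623e+09 + 2.670261e+09/2 = 1.080e+10 Hz

BW=2.670e+09 Hz, fL=8.127e+09 Hz, fH=1.080e+10 Hz


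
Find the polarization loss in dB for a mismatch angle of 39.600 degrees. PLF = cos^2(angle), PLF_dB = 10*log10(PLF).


PLF_linear = cos^2(39.600 deg) = 0.5936907
PLF_dB = 10 * log10(0.5936907) = -2.264 dB

-2.264 dB


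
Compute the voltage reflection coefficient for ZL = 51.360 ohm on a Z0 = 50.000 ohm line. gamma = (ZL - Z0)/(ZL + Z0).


gamma = (51.360 - 50.000) / (51.360 + 50.000) = 0.01342

0.01342


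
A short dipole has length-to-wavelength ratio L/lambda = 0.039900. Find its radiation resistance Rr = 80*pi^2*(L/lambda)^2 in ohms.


Rr = 80 * pi^2 * (0.039900)^2 = 80 * 9.869604 * 1.592010e-03 = 1.257 ohm

1.257 ohm


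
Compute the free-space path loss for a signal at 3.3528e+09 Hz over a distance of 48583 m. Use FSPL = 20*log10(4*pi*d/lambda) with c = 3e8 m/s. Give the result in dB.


lambda = c / f = 3.0000e+08 / 3.3528e+09 = 0.08947745 m
FSPL = 20 * log10(4*pi*48583/0.08947745) = 136.7 dB

136.7 dB


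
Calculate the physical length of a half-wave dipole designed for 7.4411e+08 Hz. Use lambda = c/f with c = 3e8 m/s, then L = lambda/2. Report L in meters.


lambda = c / f = 3.0000e+08 / 7.4411e+08 = 0.4031662 m
L = lambda / 2 = 0.4031662 / 2 = 0.2016 m

0.2016 m


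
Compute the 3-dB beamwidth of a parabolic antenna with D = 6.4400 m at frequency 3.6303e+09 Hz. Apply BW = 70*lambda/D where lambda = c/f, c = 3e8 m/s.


lambda = c / f = 3.0000e+08 / 3.6303e+09 = 0.08263780 m
BW = 70 * 0.08263780 / 6.4400 = 0.8982 deg

0.8982 deg


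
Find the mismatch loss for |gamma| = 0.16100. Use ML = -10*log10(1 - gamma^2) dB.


ML = -10 * log10(1 - 0.16100^2) = -10 * log10(0.974079) = 0.1141 dB

0.1141 dB


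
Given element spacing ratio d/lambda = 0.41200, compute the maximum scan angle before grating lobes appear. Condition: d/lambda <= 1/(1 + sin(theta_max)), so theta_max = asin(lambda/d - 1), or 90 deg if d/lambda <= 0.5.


lambda/d - 1 = 1/0.41200 - 1 = 1.427184 >= 1
d/lambda <= 0.5, so the array can scan to endfire without grating lobes: theta_max = 90 deg

90 deg


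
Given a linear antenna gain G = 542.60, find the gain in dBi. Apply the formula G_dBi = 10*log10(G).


G_dBi = 10 * log10(542.60) = 27.34 dBi

27.34 dBi


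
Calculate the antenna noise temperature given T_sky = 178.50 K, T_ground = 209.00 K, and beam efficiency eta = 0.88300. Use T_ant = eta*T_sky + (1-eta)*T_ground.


T_ant = 0.88300 * 178.50 + (1 - 0.88300) * 209.00 = 182.1 K

182.1 K


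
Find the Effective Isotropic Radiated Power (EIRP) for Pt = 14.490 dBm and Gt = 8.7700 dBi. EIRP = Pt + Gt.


EIRP = Pt + Gt = 14.490 + 8.7700 = 23.26 dBm

23.26 dBm


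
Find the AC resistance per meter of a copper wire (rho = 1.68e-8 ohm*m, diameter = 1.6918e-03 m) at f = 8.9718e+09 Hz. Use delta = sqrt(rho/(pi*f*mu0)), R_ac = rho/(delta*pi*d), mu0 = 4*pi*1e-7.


delta = sqrt(1.68e-8 / (pi * 8.9718e+09 * 4*pi*1e-7)) = 6.887078e-07 m
R_ac = 1.68e-8 / (6.887078e-07 * pi * 1.6918e-03) = 4.590 ohm/m

4.590 ohm/m


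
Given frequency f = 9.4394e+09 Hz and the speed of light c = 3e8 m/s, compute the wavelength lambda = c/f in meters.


lambda = c / f = 3.0000e+08 / 9.4394e+09 = 0.03178 m

0.03178 m


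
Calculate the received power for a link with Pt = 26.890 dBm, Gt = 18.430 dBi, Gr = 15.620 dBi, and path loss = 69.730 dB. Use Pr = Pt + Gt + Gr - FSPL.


Pr = 26.890 + 18.430 + 15.620 - 69.730 = -8.79 dBm

-8.79 dBm


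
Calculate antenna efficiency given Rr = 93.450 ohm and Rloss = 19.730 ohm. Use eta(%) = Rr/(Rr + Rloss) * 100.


eta = 93.450 / (93.450 + 19.730) * 100 = 82.57%

82.57%


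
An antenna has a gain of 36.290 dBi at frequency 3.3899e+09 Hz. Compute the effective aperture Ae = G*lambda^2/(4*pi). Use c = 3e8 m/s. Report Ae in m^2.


lambda = c / f = 3.0000e+08 / 3.3899e+09 = 0.08849819 m
G_linear = 10^(36.290/10) = 4255.984
Ae = G_linear * lambda^2 / (4*pi) = 4255.984 * 0.08849819^2 / (4*pi) = 2.653 m^2

2.653 m^2


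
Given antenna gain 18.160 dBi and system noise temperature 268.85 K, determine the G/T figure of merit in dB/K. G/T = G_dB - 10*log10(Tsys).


G/T = 18.160 - 10*log10(268.85) = 18.160 - 24.29510 = -6.135 dB/K

-6.135 dB/K


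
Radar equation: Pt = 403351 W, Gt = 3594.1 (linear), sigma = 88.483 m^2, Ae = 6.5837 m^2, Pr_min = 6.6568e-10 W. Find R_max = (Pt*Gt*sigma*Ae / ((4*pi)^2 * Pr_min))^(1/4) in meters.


R^4 = 403351*3594.1*88.483*6.5837 / ((4*pi)^2 * 6.6568e-10) = 8.033743e+18
R_max = 8.033743e+18^0.25 = 53239 m

53239 m


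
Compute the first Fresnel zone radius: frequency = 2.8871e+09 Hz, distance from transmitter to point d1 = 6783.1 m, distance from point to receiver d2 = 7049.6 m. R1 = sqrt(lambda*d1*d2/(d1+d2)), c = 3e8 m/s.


lambda = c / f = 3.0000e+08 / 2.8871e+09 = 0.1039105 m
R1 = sqrt(0.1039105 * 6783.1 * 7049.6 / (6783.1 + 7049.6)) = 18.95 m

18.95 m


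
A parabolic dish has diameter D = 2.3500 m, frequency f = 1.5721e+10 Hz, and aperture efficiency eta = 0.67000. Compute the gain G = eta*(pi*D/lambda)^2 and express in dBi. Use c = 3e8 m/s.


lambda = c / f = 3.0000e+08 / 1.5721e+10 = 0.01908276 m
G_linear = 0.67000 * (pi * 2.3500 / 0.01908276)^2 = 100283.1
G_dBi = 10 * log10(100283.1) = 50.01 dBi

50.01 dBi


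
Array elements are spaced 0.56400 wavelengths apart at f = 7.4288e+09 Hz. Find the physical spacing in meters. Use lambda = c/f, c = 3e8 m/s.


lambda = c / f = 3.0000e+08 / 7.4288e+09 = 0.04038337 m
d = 0.56400 * 0.04038337 = 0.02278 m

0.02278 m


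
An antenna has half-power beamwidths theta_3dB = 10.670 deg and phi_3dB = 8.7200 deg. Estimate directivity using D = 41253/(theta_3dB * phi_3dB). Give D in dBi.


D_linear = 41253 / (10.670 * 8.7200) = 443.3785
D_dBi = 10 * log10(443.3785) = 26.47 dBi

26.47 dBi


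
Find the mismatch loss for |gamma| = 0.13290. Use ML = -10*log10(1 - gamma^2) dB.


ML = -10 * log10(1 - 0.13290^2) = -10 * log10(0.98233759) = 0.07739 dB

0.07739 dB


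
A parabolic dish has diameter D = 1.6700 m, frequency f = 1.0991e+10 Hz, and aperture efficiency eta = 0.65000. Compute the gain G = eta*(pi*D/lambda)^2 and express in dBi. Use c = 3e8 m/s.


lambda = c / f = 3.0000e+08 / 1.0991e+10 = 0.02729506 m
G_linear = 0.65000 * (pi * 1.6700 / 0.02729506)^2 = 24014.74
G_dBi = 10 * log10(24014.74) = 43.80 dBi

43.80 dBi


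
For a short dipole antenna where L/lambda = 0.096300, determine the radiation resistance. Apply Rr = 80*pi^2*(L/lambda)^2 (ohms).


Rr = 80 * pi^2 * (0.096300)^2 = 80 * 9.869604 * 9.273690e-03 = 7.322 ohm

7.322 ohm


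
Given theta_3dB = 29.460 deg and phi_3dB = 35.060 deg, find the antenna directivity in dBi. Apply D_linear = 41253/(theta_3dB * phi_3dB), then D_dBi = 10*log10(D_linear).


D_linear = 41253 / (29.460 * 35.060) = 39.94026
D_dBi = 10 * log10(39.94026) = 16.01 dBi

16.01 dBi


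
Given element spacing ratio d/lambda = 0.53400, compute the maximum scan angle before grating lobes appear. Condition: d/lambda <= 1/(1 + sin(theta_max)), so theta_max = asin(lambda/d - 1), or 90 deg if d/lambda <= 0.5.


lambda/d - 1 = 1/0.53400 - 1 = 0.8726592
theta_max = asin(0.8726592) = 60.77 deg

60.77 deg


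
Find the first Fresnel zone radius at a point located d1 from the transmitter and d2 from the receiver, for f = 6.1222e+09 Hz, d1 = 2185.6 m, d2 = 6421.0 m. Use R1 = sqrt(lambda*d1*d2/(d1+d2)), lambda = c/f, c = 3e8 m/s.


lambda = c / f = 3.0000e+08 / 6.1222e+09 = 0.04900199 m
R1 = sqrt(0.04900199 * 2185.6 * 6421.0 / (2185.6 + 6421.0)) = 8.939 m

8.939 m


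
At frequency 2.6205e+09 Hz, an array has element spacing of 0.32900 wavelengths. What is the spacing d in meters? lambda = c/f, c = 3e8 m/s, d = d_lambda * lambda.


lambda = c / f = 3.0000e+08 / 2.6205e+09 = 0.1144820 m
d = 0.32900 * 0.1144820 = 0.03766 m

0.03766 m


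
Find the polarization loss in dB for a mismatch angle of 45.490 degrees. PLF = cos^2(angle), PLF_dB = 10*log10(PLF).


PLF_linear = cos^2(45.490 deg) = 0.4914483
PLF_dB = 10 * log10(0.4914483) = -3.085 dB

-3.085 dB


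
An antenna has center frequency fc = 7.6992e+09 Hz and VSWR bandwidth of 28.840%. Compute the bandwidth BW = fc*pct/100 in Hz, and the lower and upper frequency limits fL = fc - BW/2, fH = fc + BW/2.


BW = 7.6992e+09 * 28.840/100 = 2.220449e+09 Hz
fL = 7.6992e+09 - 2.220449e+09/2 = 6.589e+09 Hz
fH = 7.6992e+09 + 2.220449e+09/2 = 8.809e+09 Hz

BW=2.220e+09 Hz, fL=6.589e+09 Hz, fH=8.809e+09 Hz


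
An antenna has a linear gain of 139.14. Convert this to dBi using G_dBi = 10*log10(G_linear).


G_dBi = 10 * log10(139.14) = 21.43 dBi

21.43 dBi


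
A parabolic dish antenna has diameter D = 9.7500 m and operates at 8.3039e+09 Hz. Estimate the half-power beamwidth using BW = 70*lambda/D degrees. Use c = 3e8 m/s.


lambda = c / f = 3.0000e+08 / 8.3039e+09 = 0.03612760 m
BW = 70 * 0.03612760 / 9.7500 = 0.2594 deg

0.2594 deg


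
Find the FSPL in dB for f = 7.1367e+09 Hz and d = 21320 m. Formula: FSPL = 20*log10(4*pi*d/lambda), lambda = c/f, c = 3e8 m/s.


lambda = c / f = 3.0000e+08 / 7.1367e+09 = 0.04203624 m
FSPL = 20 * log10(4*pi*21320/0.04203624) = 136.1 dB

136.1 dB


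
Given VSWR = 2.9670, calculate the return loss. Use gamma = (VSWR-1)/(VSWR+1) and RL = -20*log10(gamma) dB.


gamma = (2.9670 - 1) / (2.9670 + 1) = 0.4958407
RL = -20 * log10(0.4958407) = 6.093 dB

6.093 dB


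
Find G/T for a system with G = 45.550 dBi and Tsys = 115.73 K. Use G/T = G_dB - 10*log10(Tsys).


G/T = 45.550 - 10*log10(115.73) = 45.550 - 20.63446 = 24.92 dB/K

24.92 dB/K


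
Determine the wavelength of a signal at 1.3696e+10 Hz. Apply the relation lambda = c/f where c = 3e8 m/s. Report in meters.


lambda = c / f = 3.0000e+08 / 1.3696e+10 = 0.02190 m

0.02190 m


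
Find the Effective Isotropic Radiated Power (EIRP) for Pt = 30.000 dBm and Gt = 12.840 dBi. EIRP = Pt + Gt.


EIRP = Pt + Gt = 30.000 + 12.840 = 42.84 dBm

42.84 dBm


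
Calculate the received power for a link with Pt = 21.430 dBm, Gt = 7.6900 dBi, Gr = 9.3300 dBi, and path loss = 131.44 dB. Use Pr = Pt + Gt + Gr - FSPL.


Pr = 21.430 + 7.6900 + 9.3300 - 131.44 = -92.99 dBm

-92.99 dBm


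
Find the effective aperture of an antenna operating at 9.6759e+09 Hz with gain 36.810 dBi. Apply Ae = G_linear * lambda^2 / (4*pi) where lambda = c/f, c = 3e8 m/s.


lambda = c / f = 3.0000e+08 / 9.6759e+09 = 0.03100487 m
G_linear = 10^(36.810/10) = 4797.334
Ae = G_linear * lambda^2 / (4*pi) = 4797.334 * 0.03100487^2 / (4*pi) = 0.3670 m^2

0.3670 m^2


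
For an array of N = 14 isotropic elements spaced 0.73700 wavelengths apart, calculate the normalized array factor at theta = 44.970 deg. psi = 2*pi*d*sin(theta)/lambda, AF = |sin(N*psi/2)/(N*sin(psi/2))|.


psi = 2*pi*0.73700*sin(44.970 deg) = 3.272690 rad
AF = |sin(14*3.272690/2) / (14*sin(3.272690/2))| = 0.05685

0.05685


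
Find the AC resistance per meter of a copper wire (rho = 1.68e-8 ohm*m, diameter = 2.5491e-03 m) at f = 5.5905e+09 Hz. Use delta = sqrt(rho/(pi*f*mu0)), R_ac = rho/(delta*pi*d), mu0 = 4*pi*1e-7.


delta = sqrt(1.68e-8 / (pi * 5.5905e+09 * 4*pi*1e-7)) = 8.724679e-07 m
R_ac = 1.68e-8 / (8.724679e-07 * pi * 2.5491e-03) = 2.404 ohm/m

2.404 ohm/m


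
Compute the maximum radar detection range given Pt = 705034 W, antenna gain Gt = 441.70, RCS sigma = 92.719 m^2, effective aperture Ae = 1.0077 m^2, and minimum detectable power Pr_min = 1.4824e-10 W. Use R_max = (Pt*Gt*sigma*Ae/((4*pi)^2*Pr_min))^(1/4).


R^4 = 705034*441.70*92.719*1.0077 / ((4*pi)^2 * 1.4824e-10) = 1.242946e+18
R_max = 1.242946e+18^0.25 = 33390 m

33390 m


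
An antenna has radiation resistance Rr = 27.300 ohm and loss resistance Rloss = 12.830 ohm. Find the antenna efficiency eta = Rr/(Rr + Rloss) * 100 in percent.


eta = 27.300 / (27.300 + 12.830) * 100 = 68.03%

68.03%


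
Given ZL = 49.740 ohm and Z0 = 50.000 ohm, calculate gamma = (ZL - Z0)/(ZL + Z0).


gamma = (49.740 - 50.000) / (49.740 + 50.000) = -2.607e-03

-2.607e-03


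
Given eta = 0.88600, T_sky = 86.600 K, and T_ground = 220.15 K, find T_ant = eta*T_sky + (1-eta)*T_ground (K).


T_ant = 0.88600 * 86.600 + (1 - 0.88600) * 220.15 = 101.8 K

101.8 K


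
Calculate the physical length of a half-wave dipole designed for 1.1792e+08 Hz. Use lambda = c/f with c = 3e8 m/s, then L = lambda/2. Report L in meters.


lambda = c / f = 3.0000e+08 / 1.1792e+08 = 2.544098 m
L = lambda / 2 = 2.544098 / 2 = 1.272 m

1.272 m


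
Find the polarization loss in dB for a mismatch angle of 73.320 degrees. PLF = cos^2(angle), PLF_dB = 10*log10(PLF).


PLF_linear = cos^2(73.320 deg) = 0.08238402
PLF_dB = 10 * log10(0.08238402) = -10.84 dB

-10.84 dB


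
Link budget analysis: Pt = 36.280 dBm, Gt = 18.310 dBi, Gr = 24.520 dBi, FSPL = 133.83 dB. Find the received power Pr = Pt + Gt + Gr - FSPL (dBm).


Pr = 36.280 + 18.310 + 24.520 - 133.83 = -54.72 dBm

-54.72 dBm


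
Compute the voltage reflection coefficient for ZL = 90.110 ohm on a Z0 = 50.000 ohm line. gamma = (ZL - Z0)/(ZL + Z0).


gamma = (90.110 - 50.000) / (90.110 + 50.000) = 0.2863

0.2863


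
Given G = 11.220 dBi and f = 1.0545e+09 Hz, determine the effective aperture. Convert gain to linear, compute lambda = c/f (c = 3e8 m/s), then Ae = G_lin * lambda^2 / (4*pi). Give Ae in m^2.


lambda = c / f = 3.0000e+08 / 1.0545e+09 = 0.2844950 m
G_linear = 10^(11.220/10) = 13.24342
Ae = G_linear * lambda^2 / (4*pi) = 13.24342 * 0.2844950^2 / (4*pi) = 0.08530 m^2

0.08530 m^2


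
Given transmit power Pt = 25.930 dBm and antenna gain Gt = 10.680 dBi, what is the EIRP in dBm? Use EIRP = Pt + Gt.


EIRP = Pt + Gt = 25.930 + 10.680 = 36.61 dBm

36.61 dBm


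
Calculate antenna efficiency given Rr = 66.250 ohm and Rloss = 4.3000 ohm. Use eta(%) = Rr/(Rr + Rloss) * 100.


eta = 66.250 / (66.250 + 4.3000) * 100 = 93.91%

93.91%


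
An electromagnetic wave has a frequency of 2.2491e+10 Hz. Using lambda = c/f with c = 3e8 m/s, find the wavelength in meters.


lambda = c / f = 3.0000e+08 / 2.2491e+10 = 0.01334 m

0.01334 m


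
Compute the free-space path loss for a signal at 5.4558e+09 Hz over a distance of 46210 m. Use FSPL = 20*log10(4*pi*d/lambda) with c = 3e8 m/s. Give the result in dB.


lambda = c / f = 3.0000e+08 / 5.4558e+09 = 0.05498735 m
FSPL = 20 * log10(4*pi*46210/0.05498735) = 140.5 dB

140.5 dB


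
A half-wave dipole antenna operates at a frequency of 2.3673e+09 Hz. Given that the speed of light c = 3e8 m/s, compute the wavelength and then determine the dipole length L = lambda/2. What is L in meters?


lambda = c / f = 3.0000e+08 / 2.3673e+09 = 0.1267267 m
L = lambda / 2 = 0.1267267 / 2 = 0.06336 m

0.06336 m


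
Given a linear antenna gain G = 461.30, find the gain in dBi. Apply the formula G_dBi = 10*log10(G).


G_dBi = 10 * log10(461.30) = 26.64 dBi

26.64 dBi


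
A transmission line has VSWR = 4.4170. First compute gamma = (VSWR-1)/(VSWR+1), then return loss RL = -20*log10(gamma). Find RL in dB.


gamma = (4.4170 - 1) / (4.4170 + 1) = 0.6307920
RL = -20 * log10(0.6307920) = 4.002 dB

4.002 dB


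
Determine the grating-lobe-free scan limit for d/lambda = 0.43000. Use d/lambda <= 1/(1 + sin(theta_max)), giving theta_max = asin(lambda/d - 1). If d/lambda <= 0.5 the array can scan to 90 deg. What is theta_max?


lambda/d - 1 = 1/0.43000 - 1 = 1.325581 >= 1
d/lambda <= 0.5, so the array can scan to endfire without grating lobes: theta_max = 90 deg

90 deg


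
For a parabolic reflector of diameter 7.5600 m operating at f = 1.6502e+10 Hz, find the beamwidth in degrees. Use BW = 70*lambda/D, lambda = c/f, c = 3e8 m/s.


lambda = c / f = 3.0000e+08 / 1.6502e+10 = 0.01817961 m
BW = 70 * 0.01817961 / 7.5600 = 0.1683 deg

0.1683 deg


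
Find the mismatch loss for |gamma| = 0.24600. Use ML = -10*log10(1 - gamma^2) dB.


ML = -10 * log10(1 - 0.24600^2) = -10 * log10(0.939484) = 0.2711 dB

0.2711 dB


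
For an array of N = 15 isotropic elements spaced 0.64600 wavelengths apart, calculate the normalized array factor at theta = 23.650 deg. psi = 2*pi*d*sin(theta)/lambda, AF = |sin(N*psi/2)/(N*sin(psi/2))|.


psi = 2*pi*0.64600*sin(23.650 deg) = 1.628237 rad
AF = |sin(15*1.628237/2) / (15*sin(1.628237/2))| = 0.03183

0.03183


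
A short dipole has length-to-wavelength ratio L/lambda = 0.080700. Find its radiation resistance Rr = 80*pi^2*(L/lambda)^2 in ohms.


Rr = 80 * pi^2 * (0.080700)^2 = 80 * 9.869604 * 6.512490e-03 = 5.142 ohm

5.142 ohm


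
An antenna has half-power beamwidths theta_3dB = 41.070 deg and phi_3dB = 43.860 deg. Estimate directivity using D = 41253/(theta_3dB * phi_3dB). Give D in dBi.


D_linear = 41253 / (41.070 * 43.860) = 22.90141
D_dBi = 10 * log10(22.90141) = 13.60 dBi

13.60 dBi


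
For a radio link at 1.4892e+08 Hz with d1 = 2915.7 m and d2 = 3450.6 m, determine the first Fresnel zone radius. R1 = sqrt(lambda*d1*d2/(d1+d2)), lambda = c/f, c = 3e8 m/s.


lambda = c / f = 3.0000e+08 / 1.4892e+08 = 2.014504 m
R1 = sqrt(2.014504 * 2915.7 * 3450.6 / (2915.7 + 3450.6)) = 56.42 m

56.42 m


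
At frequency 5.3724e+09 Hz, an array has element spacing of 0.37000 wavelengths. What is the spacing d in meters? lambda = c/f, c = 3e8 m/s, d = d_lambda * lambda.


lambda = c / f = 3.0000e+08 / 5.3724e+09 = 0.05584096 m
d = 0.37000 * 0.05584096 = 0.02066 m

0.02066 m


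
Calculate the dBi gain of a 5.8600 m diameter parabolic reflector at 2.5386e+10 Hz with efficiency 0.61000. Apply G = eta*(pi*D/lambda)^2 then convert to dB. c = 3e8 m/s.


lambda = c / f = 3.0000e+08 / 2.5386e+10 = 0.01181754 m
G_linear = 0.61000 * (pi * 5.8600 / 0.01181754)^2 = 1.480371e+06
G_dBi = 10 * log10(1.480371e+06) = 61.70 dBi

61.70 dBi


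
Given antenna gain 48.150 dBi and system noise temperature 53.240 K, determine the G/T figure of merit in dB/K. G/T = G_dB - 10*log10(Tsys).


G/T = 48.150 - 10*log10(53.240) = 48.150 - 17.26238 = 30.89 dB/K

30.89 dB/K


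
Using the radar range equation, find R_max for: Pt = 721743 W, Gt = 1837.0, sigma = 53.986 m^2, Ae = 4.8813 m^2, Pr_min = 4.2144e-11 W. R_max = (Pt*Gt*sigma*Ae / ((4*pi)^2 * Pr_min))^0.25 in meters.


R^4 = 721743*1837.0*53.986*4.8813 / ((4*pi)^2 * 4.2144e-11) = 5.249923e+19
R_max = 5.249923e+19^0.25 = 85121 m

85121 m


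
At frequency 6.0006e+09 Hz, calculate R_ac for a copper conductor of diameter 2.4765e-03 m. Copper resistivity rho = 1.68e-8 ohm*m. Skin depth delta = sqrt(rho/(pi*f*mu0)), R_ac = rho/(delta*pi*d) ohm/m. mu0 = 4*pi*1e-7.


delta = sqrt(1.68e-8 / (pi * 6.0006e+09 * 4*pi*1e-7)) = 8.421267e-07 m
R_ac = 1.68e-8 / (8.421267e-07 * pi * 2.4765e-03) = 2.564 ohm/m

2.564 ohm/m


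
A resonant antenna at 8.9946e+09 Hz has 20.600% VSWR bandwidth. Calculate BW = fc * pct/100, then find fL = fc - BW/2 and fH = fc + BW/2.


BW = 8.9946e+09 * 20.600/100 = 1.852888e+09 Hz
fL = 8.9946e+09 - 1.852888e+09/2 = 8.068e+09 Hz
fH = 8.9946e+09 + 1.852888e+09/2 = 9.921e+09 Hz

BW=1.853e+09 Hz, fL=8.068e+09 Hz, fH=9.921e+09 Hz


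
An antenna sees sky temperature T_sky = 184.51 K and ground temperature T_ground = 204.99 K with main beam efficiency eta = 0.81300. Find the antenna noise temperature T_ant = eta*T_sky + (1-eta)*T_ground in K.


T_ant = 0.81300 * 184.51 + (1 - 0.81300) * 204.99 = 188.3 K

188.3 K


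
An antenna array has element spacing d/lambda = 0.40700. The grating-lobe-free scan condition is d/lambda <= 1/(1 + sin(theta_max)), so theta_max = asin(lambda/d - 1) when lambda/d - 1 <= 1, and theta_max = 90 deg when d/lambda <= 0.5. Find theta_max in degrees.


lambda/d - 1 = 1/0.40700 - 1 = 1.457002 >= 1
d/lambda <= 0.5, so the array can scan to endfire without grating lobes: theta_max = 90 deg

90 deg


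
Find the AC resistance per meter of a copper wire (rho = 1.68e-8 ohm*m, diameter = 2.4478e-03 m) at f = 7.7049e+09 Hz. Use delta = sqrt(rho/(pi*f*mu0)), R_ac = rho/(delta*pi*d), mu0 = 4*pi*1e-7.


delta = sqrt(1.68e-8 / (pi * 7.7049e+09 * 4*pi*1e-7)) = 7.431753e-07 m
R_ac = 1.68e-8 / (7.431753e-07 * pi * 2.4478e-03) = 2.940 ohm/m

2.940 ohm/m


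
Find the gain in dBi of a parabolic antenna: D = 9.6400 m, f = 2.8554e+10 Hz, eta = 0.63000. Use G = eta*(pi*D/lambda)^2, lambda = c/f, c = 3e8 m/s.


lambda = c / f = 3.0000e+08 / 2.8554e+10 = 0.01050641 m
G_linear = 0.63000 * (pi * 9.6400 / 0.01050641)^2 = 5.234626e+06
G_dBi = 10 * log10(5.234626e+06) = 67.19 dBi

67.19 dBi


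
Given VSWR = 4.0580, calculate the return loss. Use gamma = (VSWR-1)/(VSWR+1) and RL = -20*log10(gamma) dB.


gamma = (4.0580 - 1) / (4.0580 + 1) = 0.6045868
RL = -20 * log10(0.6045868) = 4.371 dB

4.371 dB


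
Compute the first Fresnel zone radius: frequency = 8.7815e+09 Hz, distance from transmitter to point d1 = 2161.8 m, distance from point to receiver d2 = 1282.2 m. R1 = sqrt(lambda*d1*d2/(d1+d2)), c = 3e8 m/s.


lambda = c / f = 3.0000e+08 / 8.7815e+09 = 0.03416273 m
R1 = sqrt(0.03416273 * 2161.8 * 1282.2 / (2161.8 + 1282.2)) = 5.244 m

5.244 m


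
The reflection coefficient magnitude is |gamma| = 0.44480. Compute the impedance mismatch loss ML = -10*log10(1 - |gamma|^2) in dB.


ML = -10 * log10(1 - 0.44480^2) = -10 * log10(0.80215296) = 0.9574 dB

0.9574 dB


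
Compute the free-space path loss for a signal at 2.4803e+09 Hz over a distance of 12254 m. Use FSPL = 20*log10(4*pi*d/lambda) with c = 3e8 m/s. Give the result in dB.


lambda = c / f = 3.0000e+08 / 2.4803e+09 = 0.1209531 m
FSPL = 20 * log10(4*pi*12254/0.1209531) = 122.1 dB

122.1 dB


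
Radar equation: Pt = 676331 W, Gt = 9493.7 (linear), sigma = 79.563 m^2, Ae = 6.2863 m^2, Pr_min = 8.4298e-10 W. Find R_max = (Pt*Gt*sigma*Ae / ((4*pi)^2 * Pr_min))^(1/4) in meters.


R^4 = 676331*9493.7*79.563*6.2863 / ((4*pi)^2 * 8.4298e-10) = 2.412482e+19
R_max = 2.412482e+19^0.25 = 70084 m

70084 m


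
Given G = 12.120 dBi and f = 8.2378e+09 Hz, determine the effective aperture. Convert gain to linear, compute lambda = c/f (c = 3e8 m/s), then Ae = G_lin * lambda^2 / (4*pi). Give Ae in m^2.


lambda = c / f = 3.0000e+08 / 8.2378e+09 = 0.03641749 m
G_linear = 10^(12.120/10) = 16.29296
Ae = G_linear * lambda^2 / (4*pi) = 16.29296 * 0.03641749^2 / (4*pi) = 1.720e-03 m^2

1.720e-03 m^2


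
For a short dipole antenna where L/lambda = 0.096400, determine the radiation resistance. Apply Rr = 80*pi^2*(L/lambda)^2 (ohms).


Rr = 80 * pi^2 * (0.096400)^2 = 80 * 9.869604 * 9.292960e-03 = 7.337 ohm

7.337 ohm


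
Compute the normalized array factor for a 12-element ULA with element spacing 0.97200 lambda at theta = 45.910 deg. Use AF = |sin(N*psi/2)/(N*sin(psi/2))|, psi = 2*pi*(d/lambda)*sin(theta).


psi = 2*pi*0.97200*sin(45.910 deg) = 4.386523 rad
AF = |sin(12*4.386523/2) / (12*sin(4.386523/2))| = 0.09509

0.09509


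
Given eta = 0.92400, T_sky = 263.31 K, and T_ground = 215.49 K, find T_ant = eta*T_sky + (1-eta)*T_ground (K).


T_ant = 0.92400 * 263.31 + (1 - 0.92400) * 215.49 = 259.7 K

259.7 K


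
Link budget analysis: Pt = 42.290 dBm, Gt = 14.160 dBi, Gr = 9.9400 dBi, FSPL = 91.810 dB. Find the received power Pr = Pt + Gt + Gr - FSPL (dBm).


Pr = 42.290 + 14.160 + 9.9400 - 91.810 = -25.42 dBm

-25.42 dBm


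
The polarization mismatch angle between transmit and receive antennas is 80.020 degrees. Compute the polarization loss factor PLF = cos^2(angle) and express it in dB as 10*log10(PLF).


PLF_linear = cos^2(80.020 deg) = 0.03003442
PLF_dB = 10 * log10(0.03003442) = -15.22 dB

-15.22 dB


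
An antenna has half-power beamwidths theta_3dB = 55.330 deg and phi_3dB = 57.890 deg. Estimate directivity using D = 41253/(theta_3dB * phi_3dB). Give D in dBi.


D_linear = 41253 / (55.330 * 57.890) = 12.87927
D_dBi = 10 * log10(12.87927) = 11.10 dBi

11.10 dBi


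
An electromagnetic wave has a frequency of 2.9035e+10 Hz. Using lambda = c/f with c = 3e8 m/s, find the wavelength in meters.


lambda = c / f = 3.0000e+08 / 2.9035e+10 = 0.01033 m

0.01033 m


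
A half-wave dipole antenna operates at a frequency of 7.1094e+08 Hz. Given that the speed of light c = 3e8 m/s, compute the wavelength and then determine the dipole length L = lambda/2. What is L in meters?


lambda = c / f = 3.0000e+08 / 7.1094e+08 = 0.4219765 m
L = lambda / 2 = 0.4219765 / 2 = 0.2110 m

0.2110 m


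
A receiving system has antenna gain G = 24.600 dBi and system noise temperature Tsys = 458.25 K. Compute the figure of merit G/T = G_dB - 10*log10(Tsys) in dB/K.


G/T = 24.600 - 10*log10(458.25) = 24.600 - 26.61102 = -2.011 dB/K

-2.011 dB/K


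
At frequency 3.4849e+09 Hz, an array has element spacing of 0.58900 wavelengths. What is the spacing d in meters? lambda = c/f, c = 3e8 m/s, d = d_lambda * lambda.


lambda = c / f = 3.0000e+08 / 3.4849e+09 = 0.08608568 m
d = 0.58900 * 0.08608568 = 0.05070 m

0.05070 m


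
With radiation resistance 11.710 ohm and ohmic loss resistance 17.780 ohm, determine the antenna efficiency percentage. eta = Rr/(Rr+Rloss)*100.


eta = 11.710 / (11.710 + 17.780) * 100 = 39.71%

39.71%


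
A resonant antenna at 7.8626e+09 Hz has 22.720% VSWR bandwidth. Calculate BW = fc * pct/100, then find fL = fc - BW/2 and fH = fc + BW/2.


BW = 7.8626e+09 * 22.720/100 = 1.786383e+09 Hz
fL = 7.8626e+09 - 1.786383e+09/2 = 6.969e+09 Hz
fH = 7.8626e+09 + 1.786383e+09/2 = 8.756e+09 Hz

BW=1.786e+09 Hz, fL=6.969e+09 Hz, fH=8.756e+09 Hz


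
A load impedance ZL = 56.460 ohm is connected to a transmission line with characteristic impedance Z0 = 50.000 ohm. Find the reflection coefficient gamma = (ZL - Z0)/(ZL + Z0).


gamma = (56.460 - 50.000) / (56.460 + 50.000) = 0.06068

0.06068


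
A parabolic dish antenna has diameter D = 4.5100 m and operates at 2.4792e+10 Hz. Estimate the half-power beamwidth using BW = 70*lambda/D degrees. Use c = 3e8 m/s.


lambda = c / f = 3.0000e+08 / 2.4792e+10 = 0.01210068 m
BW = 70 * 0.01210068 / 4.5100 = 0.1878 deg

0.1878 deg


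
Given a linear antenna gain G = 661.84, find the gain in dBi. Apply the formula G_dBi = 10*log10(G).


G_dBi = 10 * log10(661.84) = 28.21 dBi

28.21 dBi


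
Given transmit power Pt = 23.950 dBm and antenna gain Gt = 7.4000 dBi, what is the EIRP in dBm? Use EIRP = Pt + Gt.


EIRP = Pt + Gt = 23.950 + 7.4000 = 31.35 dBm

31.35 dBm


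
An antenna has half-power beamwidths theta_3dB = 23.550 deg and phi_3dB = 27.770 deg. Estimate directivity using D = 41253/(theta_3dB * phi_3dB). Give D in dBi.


D_linear = 41253 / (23.550 * 27.770) = 63.07957
D_dBi = 10 * log10(63.07957) = 18.00 dBi

18.00 dBi


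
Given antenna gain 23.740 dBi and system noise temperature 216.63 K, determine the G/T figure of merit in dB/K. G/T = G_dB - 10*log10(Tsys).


G/T = 23.740 - 10*log10(216.63) = 23.740 - 23.35719 = 0.3828 dB/K

0.3828 dB/K


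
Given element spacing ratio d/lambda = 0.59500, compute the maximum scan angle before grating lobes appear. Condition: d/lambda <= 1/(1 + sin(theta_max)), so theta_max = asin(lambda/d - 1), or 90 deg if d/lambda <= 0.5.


lambda/d - 1 = 1/0.59500 - 1 = 0.6806723
theta_max = asin(0.6806723) = 42.90 deg

42.90 deg


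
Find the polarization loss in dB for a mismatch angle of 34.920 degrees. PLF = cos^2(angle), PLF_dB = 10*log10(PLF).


PLF_linear = cos^2(34.920 deg) = 0.6723215
PLF_dB = 10 * log10(0.6723215) = -1.724 dB

-1.724 dB


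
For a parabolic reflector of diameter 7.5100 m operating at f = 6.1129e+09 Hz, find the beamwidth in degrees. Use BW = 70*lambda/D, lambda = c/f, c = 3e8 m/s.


lambda = c / f = 3.0000e+08 / 6.1129e+09 = 0.04907654 m
BW = 70 * 0.04907654 / 7.5100 = 0.4574 deg

0.4574 deg


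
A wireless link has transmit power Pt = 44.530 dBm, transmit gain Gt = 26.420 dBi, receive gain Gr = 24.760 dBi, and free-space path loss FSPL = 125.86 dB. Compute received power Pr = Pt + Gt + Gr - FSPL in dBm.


Pr = 44.530 + 26.420 + 24.760 - 125.86 = -30.15 dBm

-30.15 dBm


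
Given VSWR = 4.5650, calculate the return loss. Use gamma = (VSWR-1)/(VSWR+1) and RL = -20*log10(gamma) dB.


gamma = (4.5650 - 1) / (4.5650 + 1) = 0.6406110
RL = -20 * log10(0.6406110) = 3.868 dB

3.868 dB


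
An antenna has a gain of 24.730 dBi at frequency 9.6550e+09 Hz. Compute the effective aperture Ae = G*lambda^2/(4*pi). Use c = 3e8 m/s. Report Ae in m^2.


lambda = c / f = 3.0000e+08 / 9.6550e+09 = 0.03107198 m
G_linear = 10^(24.730/10) = 297.1666
Ae = G_linear * lambda^2 / (4*pi) = 297.1666 * 0.03107198^2 / (4*pi) = 0.02283 m^2

0.02283 m^2


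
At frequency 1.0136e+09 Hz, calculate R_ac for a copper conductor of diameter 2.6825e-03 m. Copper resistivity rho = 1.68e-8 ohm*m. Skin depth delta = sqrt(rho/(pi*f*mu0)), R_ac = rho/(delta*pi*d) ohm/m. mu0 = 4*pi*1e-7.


delta = sqrt(1.68e-8 / (pi * 1.0136e+09 * 4*pi*1e-7)) = 2.048998e-06 m
R_ac = 1.68e-8 / (2.048998e-06 * pi * 2.6825e-03) = 0.9729 ohm/m

0.9729 ohm/m


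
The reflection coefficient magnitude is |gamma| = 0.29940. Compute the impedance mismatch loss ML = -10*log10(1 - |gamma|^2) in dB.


ML = -10 * log10(1 - 0.29940^2) = -10 * log10(0.91035964) = 0.4079 dB

0.4079 dB


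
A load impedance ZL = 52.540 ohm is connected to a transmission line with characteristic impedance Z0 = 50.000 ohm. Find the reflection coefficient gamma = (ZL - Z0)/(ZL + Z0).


gamma = (52.540 - 50.000) / (52.540 + 50.000) = 0.02477

0.02477


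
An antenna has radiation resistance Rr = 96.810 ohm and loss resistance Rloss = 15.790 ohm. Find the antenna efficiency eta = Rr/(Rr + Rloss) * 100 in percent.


eta = 96.810 / (96.810 + 15.790) * 100 = 85.98%

85.98%


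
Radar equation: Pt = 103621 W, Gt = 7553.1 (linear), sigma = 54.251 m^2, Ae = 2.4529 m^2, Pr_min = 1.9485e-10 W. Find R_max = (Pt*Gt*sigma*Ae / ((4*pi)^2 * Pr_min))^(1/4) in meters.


R^4 = 103621*7553.1*54.251*2.4529 / ((4*pi)^2 * 1.9485e-10) = 3.384858e+18
R_max = 3.384858e+18^0.25 = 42893 m

42893 m


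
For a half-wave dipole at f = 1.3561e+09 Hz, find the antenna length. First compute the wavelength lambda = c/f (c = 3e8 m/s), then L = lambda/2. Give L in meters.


lambda = c / f = 3.0000e+08 / 1.3561e+09 = 0.2212226 m
L = lambda / 2 = 0.2212226 / 2 = 0.1106 m

0.1106 m


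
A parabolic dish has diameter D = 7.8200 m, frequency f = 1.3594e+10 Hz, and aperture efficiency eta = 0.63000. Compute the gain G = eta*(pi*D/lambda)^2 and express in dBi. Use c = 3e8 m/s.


lambda = c / f = 3.0000e+08 / 1.3594e+10 = 0.02206856 m
G_linear = 0.63000 * (pi * 7.8200 / 0.02206856)^2 = 780738.9
G_dBi = 10 * log10(780738.9) = 58.93 dBi

58.93 dBi


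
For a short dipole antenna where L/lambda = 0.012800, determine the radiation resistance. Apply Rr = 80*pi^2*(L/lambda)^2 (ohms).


Rr = 80 * pi^2 * (0.012800)^2 = 80 * 9.869604 * 1.638400e-04 = 0.1294 ohm

0.1294 ohm


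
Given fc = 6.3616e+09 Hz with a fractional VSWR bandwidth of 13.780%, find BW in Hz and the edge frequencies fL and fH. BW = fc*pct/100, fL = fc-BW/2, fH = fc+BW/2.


BW = 6.3616e+09 * 13.780/100 = 8.766285e+08 Hz
fL = 6.3616e+09 - 8.766285e+08/2 = 5.923e+09 Hz
fH = 6.3616e+09 + 8.766285e+08/2 = 6.800e+09 Hz

BW=8.766e+08 Hz, fL=5.923e+09 Hz, fH=6.800e+09 Hz


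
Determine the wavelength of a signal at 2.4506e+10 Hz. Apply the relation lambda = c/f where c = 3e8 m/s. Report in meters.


lambda = c / f = 3.0000e+08 / 2.4506e+10 = 0.01224 m

0.01224 m


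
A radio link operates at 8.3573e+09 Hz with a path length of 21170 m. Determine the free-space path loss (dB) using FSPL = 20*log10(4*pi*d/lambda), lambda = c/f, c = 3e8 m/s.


lambda = c / f = 3.0000e+08 / 8.3573e+09 = 0.03589676 m
FSPL = 20 * log10(4*pi*21170/0.03589676) = 137.4 dB

137.4 dB


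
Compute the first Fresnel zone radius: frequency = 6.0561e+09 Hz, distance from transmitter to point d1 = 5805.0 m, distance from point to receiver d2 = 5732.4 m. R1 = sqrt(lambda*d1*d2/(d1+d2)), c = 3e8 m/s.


lambda = c / f = 3.0000e+08 / 6.0561e+09 = 0.04953683 m
R1 = sqrt(0.04953683 * 5805.0 * 5732.4 / (5805.0 + 5732.4)) = 11.95 m

11.95 m


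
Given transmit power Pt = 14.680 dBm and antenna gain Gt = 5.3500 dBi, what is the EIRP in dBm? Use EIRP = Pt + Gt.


EIRP = Pt + Gt = 14.680 + 5.3500 = 20.03 dBm

20.03 dBm


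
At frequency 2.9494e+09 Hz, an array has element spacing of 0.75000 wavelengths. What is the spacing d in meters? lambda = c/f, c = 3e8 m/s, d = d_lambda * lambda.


lambda = c / f = 3.0000e+08 / 2.9494e+09 = 0.1017156 m
d = 0.75000 * 0.1017156 = 0.07629 m

0.07629 m


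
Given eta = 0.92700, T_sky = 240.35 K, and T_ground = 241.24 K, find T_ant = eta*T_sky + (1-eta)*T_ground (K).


T_ant = 0.92700 * 240.35 + (1 - 0.92700) * 241.24 = 240.4 K

240.4 K


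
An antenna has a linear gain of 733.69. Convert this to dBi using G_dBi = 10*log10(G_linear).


G_dBi = 10 * log10(733.69) = 28.66 dBi

28.66 dBi


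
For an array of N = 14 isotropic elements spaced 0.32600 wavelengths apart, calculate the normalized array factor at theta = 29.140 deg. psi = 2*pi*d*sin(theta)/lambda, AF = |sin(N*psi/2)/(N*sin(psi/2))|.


psi = 2*pi*0.32600*sin(29.140 deg) = 0.9974190 rad
AF = |sin(14*0.9974190/2) / (14*sin(0.9974190/2))| = 0.09606

0.09606


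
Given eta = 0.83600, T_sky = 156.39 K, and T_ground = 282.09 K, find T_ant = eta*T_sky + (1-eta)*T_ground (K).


T_ant = 0.83600 * 156.39 + (1 - 0.83600) * 282.09 = 177.0 K

177.0 K


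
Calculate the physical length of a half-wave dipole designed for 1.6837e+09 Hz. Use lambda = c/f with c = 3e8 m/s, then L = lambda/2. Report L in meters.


lambda = c / f = 3.0000e+08 / 1.6837e+09 = 0.1781790 m
L = lambda / 2 = 0.1781790 / 2 = 0.08909 m

0.08909 m


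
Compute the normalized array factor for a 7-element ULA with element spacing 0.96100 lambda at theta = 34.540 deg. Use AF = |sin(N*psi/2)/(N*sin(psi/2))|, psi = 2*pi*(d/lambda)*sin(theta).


psi = 2*pi*0.96100*sin(34.540 deg) = 3.423514 rad
AF = |sin(7*3.423514/2) / (7*sin(3.423514/2))| = 0.07956

0.07956


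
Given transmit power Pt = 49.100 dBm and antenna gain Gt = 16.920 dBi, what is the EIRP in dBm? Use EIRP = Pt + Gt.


EIRP = Pt + Gt = 49.100 + 16.920 = 66.02 dBm

66.02 dBm


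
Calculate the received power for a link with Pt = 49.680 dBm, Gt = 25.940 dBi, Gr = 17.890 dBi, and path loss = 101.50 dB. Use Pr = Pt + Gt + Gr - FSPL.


Pr = 49.680 + 25.940 + 17.890 - 101.50 = -7.99 dBm

-7.99 dBm


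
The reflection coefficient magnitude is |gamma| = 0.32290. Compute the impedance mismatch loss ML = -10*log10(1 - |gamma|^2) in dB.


ML = -10 * log10(1 - 0.32290^2) = -10 * log10(0.89573559) = 0.4782 dB

0.4782 dB


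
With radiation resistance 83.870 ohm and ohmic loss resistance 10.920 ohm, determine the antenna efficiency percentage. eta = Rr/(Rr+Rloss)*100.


eta = 83.870 / (83.870 + 10.920) * 100 = 88.48%

88.48%


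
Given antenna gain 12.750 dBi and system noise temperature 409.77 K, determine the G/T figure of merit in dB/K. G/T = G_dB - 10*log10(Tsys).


G/T = 12.750 - 10*log10(409.77) = 12.750 - 26.12540 = -13.38 dB/K

-13.38 dB/K


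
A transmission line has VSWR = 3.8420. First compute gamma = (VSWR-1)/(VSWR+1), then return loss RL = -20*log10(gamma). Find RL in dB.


gamma = (3.8420 - 1) / (3.8420 + 1) = 0.5869475
RL = -20 * log10(0.5869475) = 4.628 dB

4.628 dB


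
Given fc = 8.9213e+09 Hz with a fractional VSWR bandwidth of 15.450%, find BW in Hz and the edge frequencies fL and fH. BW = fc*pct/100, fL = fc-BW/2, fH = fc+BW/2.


BW = 8.9213e+09 * 15.450/100 = 1.378341e+09 Hz
fL = 8.9213e+09 - 1.378341e+09/2 = 8.232e+09 Hz
fH = 8.9213e+09 + 1.378341e+09/2 = 9.610e+09 Hz

BW=1.378e+09 Hz, fL=8.232e+09 Hz, fH=9.610e+09 Hz


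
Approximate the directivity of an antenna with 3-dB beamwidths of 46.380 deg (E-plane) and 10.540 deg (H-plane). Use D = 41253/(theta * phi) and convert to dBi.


D_linear = 41253 / (46.380 * 10.540) = 84.38868
D_dBi = 10 * log10(84.38868) = 19.26 dBi

19.26 dBi


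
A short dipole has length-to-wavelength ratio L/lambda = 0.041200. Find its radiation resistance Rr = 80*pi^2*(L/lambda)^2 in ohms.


Rr = 80 * pi^2 * (0.041200)^2 = 80 * 9.869604 * 1.697440e-03 = 1.340 ohm

1.340 ohm


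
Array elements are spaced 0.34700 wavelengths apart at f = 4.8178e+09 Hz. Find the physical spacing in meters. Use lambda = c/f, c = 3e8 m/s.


lambda = c / f = 3.0000e+08 / 4.8178e+09 = 0.06226909 m
d = 0.34700 * 0.06226909 = 0.02161 m

0.02161 m


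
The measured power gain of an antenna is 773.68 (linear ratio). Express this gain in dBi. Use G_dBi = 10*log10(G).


G_dBi = 10 * log10(773.68) = 28.89 dBi

28.89 dBi


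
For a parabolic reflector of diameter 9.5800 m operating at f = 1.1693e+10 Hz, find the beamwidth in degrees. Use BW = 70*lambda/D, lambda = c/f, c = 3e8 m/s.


lambda = c / f = 3.0000e+08 / 1.1693e+10 = 0.02565638 m
BW = 70 * 0.02565638 / 9.5800 = 0.1875 deg

0.1875 deg


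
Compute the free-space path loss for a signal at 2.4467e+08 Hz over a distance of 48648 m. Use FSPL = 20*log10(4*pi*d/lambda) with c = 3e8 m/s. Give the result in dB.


lambda = c / f = 3.0000e+08 / 2.4467e+08 = 1.226141 m
FSPL = 20 * log10(4*pi*48648/1.226141) = 114.0 dB

114.0 dB


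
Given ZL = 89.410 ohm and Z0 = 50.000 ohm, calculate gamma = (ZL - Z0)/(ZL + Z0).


gamma = (89.410 - 50.000) / (89.410 + 50.000) = 0.2827

0.2827


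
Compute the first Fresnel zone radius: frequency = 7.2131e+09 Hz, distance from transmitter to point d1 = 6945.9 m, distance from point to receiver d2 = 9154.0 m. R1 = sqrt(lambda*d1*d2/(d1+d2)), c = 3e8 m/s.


lambda = c / f = 3.0000e+08 / 7.2131e+09 = 0.04159099 m
R1 = sqrt(0.04159099 * 6945.9 * 9154.0 / (6945.9 + 9154.0)) = 12.82 m

12.82 m


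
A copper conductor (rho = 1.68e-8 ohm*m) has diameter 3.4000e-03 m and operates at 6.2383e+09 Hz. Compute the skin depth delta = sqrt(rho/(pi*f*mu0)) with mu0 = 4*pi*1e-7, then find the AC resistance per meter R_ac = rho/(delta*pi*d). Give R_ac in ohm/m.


delta = sqrt(1.68e-8 / (pi * 6.2383e+09 * 4*pi*1e-7)) = 8.259270e-07 m
R_ac = 1.68e-8 / (8.259270e-07 * pi * 3.4000e-03) = 1.904 ohm/m

1.904 ohm/m


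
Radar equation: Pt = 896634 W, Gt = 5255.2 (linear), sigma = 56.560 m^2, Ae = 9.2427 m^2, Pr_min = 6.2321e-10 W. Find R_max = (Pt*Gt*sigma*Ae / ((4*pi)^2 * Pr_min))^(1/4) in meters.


R^4 = 896634*5255.2*56.560*9.2427 / ((4*pi)^2 * 6.2321e-10) = 2.502987e+19
R_max = 2.502987e+19^0.25 = 70732 m

70732 m


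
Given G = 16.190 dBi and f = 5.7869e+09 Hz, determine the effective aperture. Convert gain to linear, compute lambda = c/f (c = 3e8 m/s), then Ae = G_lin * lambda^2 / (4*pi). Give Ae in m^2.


lambda = c / f = 3.0000e+08 / 5.7869e+09 = 0.05184123 m
G_linear = 10^(16.190/10) = 41.59106
Ae = G_linear * lambda^2 / (4*pi) = 41.59106 * 0.05184123^2 / (4*pi) = 8.895e-03 m^2

8.895e-03 m^2


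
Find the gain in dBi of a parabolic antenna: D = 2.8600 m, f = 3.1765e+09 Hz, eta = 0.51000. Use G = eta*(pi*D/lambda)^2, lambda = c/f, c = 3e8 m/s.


lambda = c / f = 3.0000e+08 / 3.1765e+09 = 0.09444357 m
G_linear = 0.51000 * (pi * 2.8600 / 0.09444357)^2 = 4615.909
G_dBi = 10 * log10(4615.909) = 36.64 dBi

36.64 dBi


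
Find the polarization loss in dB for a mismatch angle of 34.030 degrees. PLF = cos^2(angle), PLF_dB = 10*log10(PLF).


PLF_linear = cos^2(34.030 deg) = 0.6868177
PLF_dB = 10 * log10(0.6868177) = -1.632 dB

-1.632 dB


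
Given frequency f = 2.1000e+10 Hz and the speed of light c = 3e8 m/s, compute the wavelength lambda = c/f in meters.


lambda = c / f = 3.0000e+08 / 2.1000e+10 = 0.01429 m

0.01429 m


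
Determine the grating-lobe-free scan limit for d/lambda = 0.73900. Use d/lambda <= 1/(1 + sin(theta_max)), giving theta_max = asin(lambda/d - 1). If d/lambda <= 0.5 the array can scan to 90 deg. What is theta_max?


lambda/d - 1 = 1/0.73900 - 1 = 0.3531800
theta_max = asin(0.3531800) = 20.68 deg

20.68 deg
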